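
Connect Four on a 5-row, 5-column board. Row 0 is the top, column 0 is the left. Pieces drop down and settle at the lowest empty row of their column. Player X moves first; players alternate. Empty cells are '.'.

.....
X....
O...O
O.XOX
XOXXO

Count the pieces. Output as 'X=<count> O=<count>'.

X=6 O=6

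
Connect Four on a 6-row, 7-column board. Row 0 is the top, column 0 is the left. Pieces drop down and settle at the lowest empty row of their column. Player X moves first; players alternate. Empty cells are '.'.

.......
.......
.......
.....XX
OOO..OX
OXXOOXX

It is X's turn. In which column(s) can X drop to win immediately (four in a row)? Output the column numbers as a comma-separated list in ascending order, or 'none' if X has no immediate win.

col 0: drop X → no win
col 1: drop X → no win
col 2: drop X → no win
col 3: drop X → no win
col 4: drop X → no win
col 5: drop X → no win
col 6: drop X → WIN!

Answer: 6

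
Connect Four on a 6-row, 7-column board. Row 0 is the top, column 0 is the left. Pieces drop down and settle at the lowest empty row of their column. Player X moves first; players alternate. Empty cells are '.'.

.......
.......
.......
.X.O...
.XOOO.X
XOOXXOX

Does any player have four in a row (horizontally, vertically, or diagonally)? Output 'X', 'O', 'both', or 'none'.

none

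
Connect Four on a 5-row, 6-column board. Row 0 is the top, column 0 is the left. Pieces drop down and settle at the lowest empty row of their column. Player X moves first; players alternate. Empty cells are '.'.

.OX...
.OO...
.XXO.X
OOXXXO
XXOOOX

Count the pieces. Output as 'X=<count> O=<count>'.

X=10 O=10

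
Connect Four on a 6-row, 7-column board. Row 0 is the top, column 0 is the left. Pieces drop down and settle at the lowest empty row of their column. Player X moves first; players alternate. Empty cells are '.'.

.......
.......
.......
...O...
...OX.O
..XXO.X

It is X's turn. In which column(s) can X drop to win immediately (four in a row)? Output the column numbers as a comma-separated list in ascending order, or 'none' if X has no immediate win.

col 0: drop X → no win
col 1: drop X → no win
col 2: drop X → no win
col 3: drop X → no win
col 4: drop X → no win
col 5: drop X → no win
col 6: drop X → no win

Answer: none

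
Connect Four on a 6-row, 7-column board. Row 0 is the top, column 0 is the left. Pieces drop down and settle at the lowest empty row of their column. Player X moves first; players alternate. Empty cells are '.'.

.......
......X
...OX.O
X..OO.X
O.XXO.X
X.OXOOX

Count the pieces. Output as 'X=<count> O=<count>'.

X=10 O=9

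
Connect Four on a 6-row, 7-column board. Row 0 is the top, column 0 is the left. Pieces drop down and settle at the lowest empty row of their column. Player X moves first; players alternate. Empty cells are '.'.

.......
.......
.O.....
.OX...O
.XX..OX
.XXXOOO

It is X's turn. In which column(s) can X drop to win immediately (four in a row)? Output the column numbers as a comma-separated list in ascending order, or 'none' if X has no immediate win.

Answer: 0,2

Derivation:
col 0: drop X → WIN!
col 1: drop X → no win
col 2: drop X → WIN!
col 3: drop X → no win
col 4: drop X → no win
col 5: drop X → no win
col 6: drop X → no win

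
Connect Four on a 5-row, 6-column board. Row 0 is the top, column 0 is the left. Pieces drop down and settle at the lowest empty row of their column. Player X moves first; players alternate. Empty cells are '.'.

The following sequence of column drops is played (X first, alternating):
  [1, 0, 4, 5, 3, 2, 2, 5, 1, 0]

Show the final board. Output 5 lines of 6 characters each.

Move 1: X drops in col 1, lands at row 4
Move 2: O drops in col 0, lands at row 4
Move 3: X drops in col 4, lands at row 4
Move 4: O drops in col 5, lands at row 4
Move 5: X drops in col 3, lands at row 4
Move 6: O drops in col 2, lands at row 4
Move 7: X drops in col 2, lands at row 3
Move 8: O drops in col 5, lands at row 3
Move 9: X drops in col 1, lands at row 3
Move 10: O drops in col 0, lands at row 3

Answer: ......
......
......
OXX..O
OXOXXO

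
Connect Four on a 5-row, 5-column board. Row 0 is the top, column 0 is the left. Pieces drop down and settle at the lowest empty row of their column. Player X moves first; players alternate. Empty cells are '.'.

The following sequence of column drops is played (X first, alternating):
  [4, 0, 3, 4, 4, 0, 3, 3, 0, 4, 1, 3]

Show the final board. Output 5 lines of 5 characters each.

Answer: .....
...OO
X..OX
O..XO
OX.XX

Derivation:
Move 1: X drops in col 4, lands at row 4
Move 2: O drops in col 0, lands at row 4
Move 3: X drops in col 3, lands at row 4
Move 4: O drops in col 4, lands at row 3
Move 5: X drops in col 4, lands at row 2
Move 6: O drops in col 0, lands at row 3
Move 7: X drops in col 3, lands at row 3
Move 8: O drops in col 3, lands at row 2
Move 9: X drops in col 0, lands at row 2
Move 10: O drops in col 4, lands at row 1
Move 11: X drops in col 1, lands at row 4
Move 12: O drops in col 3, lands at row 1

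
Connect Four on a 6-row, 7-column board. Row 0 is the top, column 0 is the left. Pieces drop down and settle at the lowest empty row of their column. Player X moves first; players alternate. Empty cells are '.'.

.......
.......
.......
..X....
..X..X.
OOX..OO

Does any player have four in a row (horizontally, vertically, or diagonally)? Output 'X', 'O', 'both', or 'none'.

none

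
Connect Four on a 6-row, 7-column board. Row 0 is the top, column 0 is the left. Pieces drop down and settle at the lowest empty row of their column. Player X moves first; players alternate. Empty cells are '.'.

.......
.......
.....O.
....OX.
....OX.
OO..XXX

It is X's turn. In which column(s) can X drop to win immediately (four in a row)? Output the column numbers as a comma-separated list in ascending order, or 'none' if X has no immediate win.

Answer: 3

Derivation:
col 0: drop X → no win
col 1: drop X → no win
col 2: drop X → no win
col 3: drop X → WIN!
col 4: drop X → no win
col 5: drop X → no win
col 6: drop X → no win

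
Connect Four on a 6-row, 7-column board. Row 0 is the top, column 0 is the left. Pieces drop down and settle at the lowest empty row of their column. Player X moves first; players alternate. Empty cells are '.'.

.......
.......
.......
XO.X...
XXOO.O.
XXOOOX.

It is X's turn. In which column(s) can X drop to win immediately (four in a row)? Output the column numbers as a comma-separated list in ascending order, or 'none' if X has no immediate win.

Answer: 0

Derivation:
col 0: drop X → WIN!
col 1: drop X → no win
col 2: drop X → no win
col 3: drop X → no win
col 4: drop X → no win
col 5: drop X → no win
col 6: drop X → no win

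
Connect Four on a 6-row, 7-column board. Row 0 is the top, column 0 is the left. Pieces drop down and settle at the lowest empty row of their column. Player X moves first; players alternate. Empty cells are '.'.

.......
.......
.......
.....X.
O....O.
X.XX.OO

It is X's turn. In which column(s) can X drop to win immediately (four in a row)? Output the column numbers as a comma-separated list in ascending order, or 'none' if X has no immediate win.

col 0: drop X → no win
col 1: drop X → WIN!
col 2: drop X → no win
col 3: drop X → no win
col 4: drop X → no win
col 5: drop X → no win
col 6: drop X → no win

Answer: 1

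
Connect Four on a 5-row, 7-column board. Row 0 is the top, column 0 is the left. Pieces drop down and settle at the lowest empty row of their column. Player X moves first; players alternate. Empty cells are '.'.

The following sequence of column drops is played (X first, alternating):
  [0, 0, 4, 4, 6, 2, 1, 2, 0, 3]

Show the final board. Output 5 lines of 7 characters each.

Answer: .......
.......
X......
O.O.O..
XXOOX.X

Derivation:
Move 1: X drops in col 0, lands at row 4
Move 2: O drops in col 0, lands at row 3
Move 3: X drops in col 4, lands at row 4
Move 4: O drops in col 4, lands at row 3
Move 5: X drops in col 6, lands at row 4
Move 6: O drops in col 2, lands at row 4
Move 7: X drops in col 1, lands at row 4
Move 8: O drops in col 2, lands at row 3
Move 9: X drops in col 0, lands at row 2
Move 10: O drops in col 3, lands at row 4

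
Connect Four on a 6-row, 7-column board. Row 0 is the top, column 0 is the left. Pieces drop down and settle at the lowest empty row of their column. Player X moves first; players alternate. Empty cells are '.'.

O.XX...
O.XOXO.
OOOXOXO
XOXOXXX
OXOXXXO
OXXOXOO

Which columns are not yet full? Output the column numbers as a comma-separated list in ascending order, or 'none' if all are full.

col 0: top cell = 'O' → FULL
col 1: top cell = '.' → open
col 2: top cell = 'X' → FULL
col 3: top cell = 'X' → FULL
col 4: top cell = '.' → open
col 5: top cell = '.' → open
col 6: top cell = '.' → open

Answer: 1,4,5,6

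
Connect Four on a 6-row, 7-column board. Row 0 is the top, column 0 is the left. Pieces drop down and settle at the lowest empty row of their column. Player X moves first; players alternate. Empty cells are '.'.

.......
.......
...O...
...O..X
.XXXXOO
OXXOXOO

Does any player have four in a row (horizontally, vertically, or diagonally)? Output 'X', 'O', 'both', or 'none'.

X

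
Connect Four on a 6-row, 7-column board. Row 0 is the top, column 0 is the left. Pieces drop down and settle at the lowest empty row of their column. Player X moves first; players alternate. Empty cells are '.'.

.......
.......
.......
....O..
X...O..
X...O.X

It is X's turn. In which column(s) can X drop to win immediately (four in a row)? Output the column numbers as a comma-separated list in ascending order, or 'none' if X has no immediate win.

Answer: none

Derivation:
col 0: drop X → no win
col 1: drop X → no win
col 2: drop X → no win
col 3: drop X → no win
col 4: drop X → no win
col 5: drop X → no win
col 6: drop X → no win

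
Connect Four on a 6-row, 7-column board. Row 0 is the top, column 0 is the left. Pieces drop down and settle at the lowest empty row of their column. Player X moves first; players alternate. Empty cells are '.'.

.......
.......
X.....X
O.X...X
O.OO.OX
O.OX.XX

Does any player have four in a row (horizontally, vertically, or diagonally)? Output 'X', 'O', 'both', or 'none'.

X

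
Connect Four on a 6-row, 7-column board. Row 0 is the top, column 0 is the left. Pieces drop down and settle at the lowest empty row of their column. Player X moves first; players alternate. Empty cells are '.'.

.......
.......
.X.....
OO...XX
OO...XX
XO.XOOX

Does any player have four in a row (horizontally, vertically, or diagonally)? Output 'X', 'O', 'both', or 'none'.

none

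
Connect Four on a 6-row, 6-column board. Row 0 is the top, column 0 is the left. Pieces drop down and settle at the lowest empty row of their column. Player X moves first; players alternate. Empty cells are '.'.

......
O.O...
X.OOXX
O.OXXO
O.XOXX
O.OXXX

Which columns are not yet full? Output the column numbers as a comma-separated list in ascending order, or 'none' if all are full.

Answer: 0,1,2,3,4,5

Derivation:
col 0: top cell = '.' → open
col 1: top cell = '.' → open
col 2: top cell = '.' → open
col 3: top cell = '.' → open
col 4: top cell = '.' → open
col 5: top cell = '.' → open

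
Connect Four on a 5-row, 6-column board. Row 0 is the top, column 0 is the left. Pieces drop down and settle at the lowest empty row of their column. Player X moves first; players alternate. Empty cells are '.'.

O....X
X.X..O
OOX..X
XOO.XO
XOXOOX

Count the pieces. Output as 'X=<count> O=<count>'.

X=10 O=10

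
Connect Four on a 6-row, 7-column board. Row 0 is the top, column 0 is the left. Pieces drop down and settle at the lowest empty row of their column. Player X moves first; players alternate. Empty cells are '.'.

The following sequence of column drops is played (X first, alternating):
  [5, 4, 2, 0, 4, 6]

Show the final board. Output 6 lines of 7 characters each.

Answer: .......
.......
.......
.......
....X..
O.X.OXO

Derivation:
Move 1: X drops in col 5, lands at row 5
Move 2: O drops in col 4, lands at row 5
Move 3: X drops in col 2, lands at row 5
Move 4: O drops in col 0, lands at row 5
Move 5: X drops in col 4, lands at row 4
Move 6: O drops in col 6, lands at row 5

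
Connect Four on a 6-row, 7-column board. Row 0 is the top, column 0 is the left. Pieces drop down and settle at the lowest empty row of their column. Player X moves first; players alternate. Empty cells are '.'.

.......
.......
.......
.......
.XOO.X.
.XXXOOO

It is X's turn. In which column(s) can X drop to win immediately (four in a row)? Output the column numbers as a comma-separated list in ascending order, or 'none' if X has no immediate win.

Answer: 0

Derivation:
col 0: drop X → WIN!
col 1: drop X → no win
col 2: drop X → no win
col 3: drop X → no win
col 4: drop X → no win
col 5: drop X → no win
col 6: drop X → no win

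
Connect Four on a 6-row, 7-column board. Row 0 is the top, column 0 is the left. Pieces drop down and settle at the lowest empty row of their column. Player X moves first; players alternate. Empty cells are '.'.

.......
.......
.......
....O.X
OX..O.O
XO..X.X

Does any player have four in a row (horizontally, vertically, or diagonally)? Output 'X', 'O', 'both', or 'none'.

none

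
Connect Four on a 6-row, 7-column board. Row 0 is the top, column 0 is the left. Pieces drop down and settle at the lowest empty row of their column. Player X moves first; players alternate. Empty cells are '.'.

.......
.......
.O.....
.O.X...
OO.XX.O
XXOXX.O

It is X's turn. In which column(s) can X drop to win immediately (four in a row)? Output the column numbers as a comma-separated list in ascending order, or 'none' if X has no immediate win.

Answer: 3

Derivation:
col 0: drop X → no win
col 1: drop X → no win
col 2: drop X → no win
col 3: drop X → WIN!
col 4: drop X → no win
col 5: drop X → no win
col 6: drop X → no win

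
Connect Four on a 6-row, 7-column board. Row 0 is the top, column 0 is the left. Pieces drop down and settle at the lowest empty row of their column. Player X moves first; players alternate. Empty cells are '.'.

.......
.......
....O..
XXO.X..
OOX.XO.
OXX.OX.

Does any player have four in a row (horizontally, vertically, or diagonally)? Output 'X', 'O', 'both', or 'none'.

none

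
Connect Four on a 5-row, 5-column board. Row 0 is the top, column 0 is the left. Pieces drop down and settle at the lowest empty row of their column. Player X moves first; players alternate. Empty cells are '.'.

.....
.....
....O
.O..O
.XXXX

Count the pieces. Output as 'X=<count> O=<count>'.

X=4 O=3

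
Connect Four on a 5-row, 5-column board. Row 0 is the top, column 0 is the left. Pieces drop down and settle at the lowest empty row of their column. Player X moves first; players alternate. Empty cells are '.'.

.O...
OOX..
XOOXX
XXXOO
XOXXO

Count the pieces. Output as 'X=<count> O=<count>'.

X=10 O=9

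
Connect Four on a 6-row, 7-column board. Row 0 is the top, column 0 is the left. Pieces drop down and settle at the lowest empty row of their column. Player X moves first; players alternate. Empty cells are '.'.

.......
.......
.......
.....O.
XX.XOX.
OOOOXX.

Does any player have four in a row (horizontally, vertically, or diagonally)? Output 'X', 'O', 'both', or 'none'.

O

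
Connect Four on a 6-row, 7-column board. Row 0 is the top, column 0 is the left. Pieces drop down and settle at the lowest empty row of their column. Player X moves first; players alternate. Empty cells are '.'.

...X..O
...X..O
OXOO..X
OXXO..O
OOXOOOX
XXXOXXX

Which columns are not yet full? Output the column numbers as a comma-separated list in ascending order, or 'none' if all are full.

col 0: top cell = '.' → open
col 1: top cell = '.' → open
col 2: top cell = '.' → open
col 3: top cell = 'X' → FULL
col 4: top cell = '.' → open
col 5: top cell = '.' → open
col 6: top cell = 'O' → FULL

Answer: 0,1,2,4,5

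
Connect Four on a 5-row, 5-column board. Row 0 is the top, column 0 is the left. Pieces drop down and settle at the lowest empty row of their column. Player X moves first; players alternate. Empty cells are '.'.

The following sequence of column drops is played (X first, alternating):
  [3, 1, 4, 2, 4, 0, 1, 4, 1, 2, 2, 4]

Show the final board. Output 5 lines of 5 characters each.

Answer: .....
....O
.XX.O
.XO.X
OOOXX

Derivation:
Move 1: X drops in col 3, lands at row 4
Move 2: O drops in col 1, lands at row 4
Move 3: X drops in col 4, lands at row 4
Move 4: O drops in col 2, lands at row 4
Move 5: X drops in col 4, lands at row 3
Move 6: O drops in col 0, lands at row 4
Move 7: X drops in col 1, lands at row 3
Move 8: O drops in col 4, lands at row 2
Move 9: X drops in col 1, lands at row 2
Move 10: O drops in col 2, lands at row 3
Move 11: X drops in col 2, lands at row 2
Move 12: O drops in col 4, lands at row 1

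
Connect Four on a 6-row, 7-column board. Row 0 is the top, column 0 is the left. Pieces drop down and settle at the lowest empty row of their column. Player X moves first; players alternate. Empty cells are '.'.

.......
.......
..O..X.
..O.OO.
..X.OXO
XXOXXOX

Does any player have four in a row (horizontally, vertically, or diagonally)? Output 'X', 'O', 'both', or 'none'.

none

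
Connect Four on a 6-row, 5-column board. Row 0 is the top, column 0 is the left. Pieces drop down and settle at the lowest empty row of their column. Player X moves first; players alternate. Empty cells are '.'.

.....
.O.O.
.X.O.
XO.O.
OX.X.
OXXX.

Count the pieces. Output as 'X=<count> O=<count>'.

X=7 O=7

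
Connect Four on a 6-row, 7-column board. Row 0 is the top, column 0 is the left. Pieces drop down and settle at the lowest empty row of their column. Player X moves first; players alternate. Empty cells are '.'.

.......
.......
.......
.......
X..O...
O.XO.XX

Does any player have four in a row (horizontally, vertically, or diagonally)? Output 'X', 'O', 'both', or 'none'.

none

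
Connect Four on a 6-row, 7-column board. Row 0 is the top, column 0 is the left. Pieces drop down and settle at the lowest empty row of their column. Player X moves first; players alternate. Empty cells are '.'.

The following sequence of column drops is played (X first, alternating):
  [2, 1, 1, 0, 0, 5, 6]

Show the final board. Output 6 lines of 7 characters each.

Move 1: X drops in col 2, lands at row 5
Move 2: O drops in col 1, lands at row 5
Move 3: X drops in col 1, lands at row 4
Move 4: O drops in col 0, lands at row 5
Move 5: X drops in col 0, lands at row 4
Move 6: O drops in col 5, lands at row 5
Move 7: X drops in col 6, lands at row 5

Answer: .......
.......
.......
.......
XX.....
OOX..OX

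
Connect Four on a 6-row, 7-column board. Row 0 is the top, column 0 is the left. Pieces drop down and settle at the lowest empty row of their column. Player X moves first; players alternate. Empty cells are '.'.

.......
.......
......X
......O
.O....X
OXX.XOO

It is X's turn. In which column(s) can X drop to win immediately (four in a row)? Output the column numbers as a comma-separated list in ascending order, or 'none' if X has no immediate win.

Answer: 3

Derivation:
col 0: drop X → no win
col 1: drop X → no win
col 2: drop X → no win
col 3: drop X → WIN!
col 4: drop X → no win
col 5: drop X → no win
col 6: drop X → no win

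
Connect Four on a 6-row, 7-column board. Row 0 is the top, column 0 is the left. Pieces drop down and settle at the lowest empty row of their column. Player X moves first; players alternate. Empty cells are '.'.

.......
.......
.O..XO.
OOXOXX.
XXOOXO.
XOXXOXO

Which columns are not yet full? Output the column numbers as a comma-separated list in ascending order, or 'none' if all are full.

col 0: top cell = '.' → open
col 1: top cell = '.' → open
col 2: top cell = '.' → open
col 3: top cell = '.' → open
col 4: top cell = '.' → open
col 5: top cell = '.' → open
col 6: top cell = '.' → open

Answer: 0,1,2,3,4,5,6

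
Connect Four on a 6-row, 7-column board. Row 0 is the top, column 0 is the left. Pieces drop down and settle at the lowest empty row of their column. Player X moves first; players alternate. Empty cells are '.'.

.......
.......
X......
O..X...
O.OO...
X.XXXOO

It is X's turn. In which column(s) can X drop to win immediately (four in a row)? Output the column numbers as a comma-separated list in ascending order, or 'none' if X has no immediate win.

col 0: drop X → no win
col 1: drop X → WIN!
col 2: drop X → no win
col 3: drop X → no win
col 4: drop X → no win
col 5: drop X → no win
col 6: drop X → no win

Answer: 1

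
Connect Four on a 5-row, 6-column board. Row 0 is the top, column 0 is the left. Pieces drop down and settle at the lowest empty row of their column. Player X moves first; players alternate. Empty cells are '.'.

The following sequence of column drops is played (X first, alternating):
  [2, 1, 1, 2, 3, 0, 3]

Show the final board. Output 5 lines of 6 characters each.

Answer: ......
......
......
.XOX..
OOXX..

Derivation:
Move 1: X drops in col 2, lands at row 4
Move 2: O drops in col 1, lands at row 4
Move 3: X drops in col 1, lands at row 3
Move 4: O drops in col 2, lands at row 3
Move 5: X drops in col 3, lands at row 4
Move 6: O drops in col 0, lands at row 4
Move 7: X drops in col 3, lands at row 3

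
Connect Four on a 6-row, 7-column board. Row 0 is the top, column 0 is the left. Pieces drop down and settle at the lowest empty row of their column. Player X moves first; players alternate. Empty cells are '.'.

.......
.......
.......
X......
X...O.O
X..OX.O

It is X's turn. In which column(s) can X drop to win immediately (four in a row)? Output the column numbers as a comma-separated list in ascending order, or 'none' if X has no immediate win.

col 0: drop X → WIN!
col 1: drop X → no win
col 2: drop X → no win
col 3: drop X → no win
col 4: drop X → no win
col 5: drop X → no win
col 6: drop X → no win

Answer: 0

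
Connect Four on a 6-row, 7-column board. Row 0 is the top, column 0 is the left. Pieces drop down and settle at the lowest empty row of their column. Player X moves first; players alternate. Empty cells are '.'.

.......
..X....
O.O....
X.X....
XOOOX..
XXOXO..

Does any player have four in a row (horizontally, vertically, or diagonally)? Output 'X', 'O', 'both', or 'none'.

none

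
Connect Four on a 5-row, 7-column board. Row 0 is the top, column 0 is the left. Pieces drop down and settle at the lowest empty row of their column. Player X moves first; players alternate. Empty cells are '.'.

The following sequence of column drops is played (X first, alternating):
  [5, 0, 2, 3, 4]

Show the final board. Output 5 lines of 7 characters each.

Answer: .......
.......
.......
.......
O.XOXX.

Derivation:
Move 1: X drops in col 5, lands at row 4
Move 2: O drops in col 0, lands at row 4
Move 3: X drops in col 2, lands at row 4
Move 4: O drops in col 3, lands at row 4
Move 5: X drops in col 4, lands at row 4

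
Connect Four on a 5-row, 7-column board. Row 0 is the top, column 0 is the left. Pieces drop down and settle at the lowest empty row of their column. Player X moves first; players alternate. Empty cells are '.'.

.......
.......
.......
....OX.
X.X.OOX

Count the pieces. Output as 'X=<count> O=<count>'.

X=4 O=3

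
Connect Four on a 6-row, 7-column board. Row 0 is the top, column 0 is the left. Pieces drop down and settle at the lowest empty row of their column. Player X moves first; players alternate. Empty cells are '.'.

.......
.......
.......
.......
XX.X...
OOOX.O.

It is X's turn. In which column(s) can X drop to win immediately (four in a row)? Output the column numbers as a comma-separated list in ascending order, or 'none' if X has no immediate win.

col 0: drop X → no win
col 1: drop X → no win
col 2: drop X → WIN!
col 3: drop X → no win
col 4: drop X → no win
col 5: drop X → no win
col 6: drop X → no win

Answer: 2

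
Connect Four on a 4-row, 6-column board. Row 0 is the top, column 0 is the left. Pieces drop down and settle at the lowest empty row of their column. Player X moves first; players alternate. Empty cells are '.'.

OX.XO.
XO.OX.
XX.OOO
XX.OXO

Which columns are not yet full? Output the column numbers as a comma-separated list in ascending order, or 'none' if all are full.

col 0: top cell = 'O' → FULL
col 1: top cell = 'X' → FULL
col 2: top cell = '.' → open
col 3: top cell = 'X' → FULL
col 4: top cell = 'O' → FULL
col 5: top cell = '.' → open

Answer: 2,5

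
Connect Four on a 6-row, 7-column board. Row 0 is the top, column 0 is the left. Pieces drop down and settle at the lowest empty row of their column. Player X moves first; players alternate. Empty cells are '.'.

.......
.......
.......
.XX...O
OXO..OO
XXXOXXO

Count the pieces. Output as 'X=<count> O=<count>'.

X=8 O=7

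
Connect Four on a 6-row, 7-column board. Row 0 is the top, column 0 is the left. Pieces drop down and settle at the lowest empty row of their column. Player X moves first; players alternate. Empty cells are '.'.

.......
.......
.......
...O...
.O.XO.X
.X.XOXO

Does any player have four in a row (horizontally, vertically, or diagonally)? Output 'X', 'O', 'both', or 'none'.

none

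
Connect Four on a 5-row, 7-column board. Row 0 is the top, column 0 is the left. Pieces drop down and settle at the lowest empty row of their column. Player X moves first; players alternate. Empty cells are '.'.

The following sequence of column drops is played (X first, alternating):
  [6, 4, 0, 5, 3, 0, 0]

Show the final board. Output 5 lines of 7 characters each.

Move 1: X drops in col 6, lands at row 4
Move 2: O drops in col 4, lands at row 4
Move 3: X drops in col 0, lands at row 4
Move 4: O drops in col 5, lands at row 4
Move 5: X drops in col 3, lands at row 4
Move 6: O drops in col 0, lands at row 3
Move 7: X drops in col 0, lands at row 2

Answer: .......
.......
X......
O......
X..XOOX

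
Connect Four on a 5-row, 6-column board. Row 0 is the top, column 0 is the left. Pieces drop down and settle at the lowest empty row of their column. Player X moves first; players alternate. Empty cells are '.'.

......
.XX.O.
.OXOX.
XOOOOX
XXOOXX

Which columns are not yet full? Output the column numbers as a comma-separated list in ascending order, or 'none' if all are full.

Answer: 0,1,2,3,4,5

Derivation:
col 0: top cell = '.' → open
col 1: top cell = '.' → open
col 2: top cell = '.' → open
col 3: top cell = '.' → open
col 4: top cell = '.' → open
col 5: top cell = '.' → open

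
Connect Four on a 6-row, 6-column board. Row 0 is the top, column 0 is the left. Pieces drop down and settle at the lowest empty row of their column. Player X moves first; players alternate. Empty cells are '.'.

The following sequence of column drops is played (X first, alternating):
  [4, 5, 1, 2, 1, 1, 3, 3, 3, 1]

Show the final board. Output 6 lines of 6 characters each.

Answer: ......
......
.O....
.O.X..
.X.O..
.XOXXO

Derivation:
Move 1: X drops in col 4, lands at row 5
Move 2: O drops in col 5, lands at row 5
Move 3: X drops in col 1, lands at row 5
Move 4: O drops in col 2, lands at row 5
Move 5: X drops in col 1, lands at row 4
Move 6: O drops in col 1, lands at row 3
Move 7: X drops in col 3, lands at row 5
Move 8: O drops in col 3, lands at row 4
Move 9: X drops in col 3, lands at row 3
Move 10: O drops in col 1, lands at row 2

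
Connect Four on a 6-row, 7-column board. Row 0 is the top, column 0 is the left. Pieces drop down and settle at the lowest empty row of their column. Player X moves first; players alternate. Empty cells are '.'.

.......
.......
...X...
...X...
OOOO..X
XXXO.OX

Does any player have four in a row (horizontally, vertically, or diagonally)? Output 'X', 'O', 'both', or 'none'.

O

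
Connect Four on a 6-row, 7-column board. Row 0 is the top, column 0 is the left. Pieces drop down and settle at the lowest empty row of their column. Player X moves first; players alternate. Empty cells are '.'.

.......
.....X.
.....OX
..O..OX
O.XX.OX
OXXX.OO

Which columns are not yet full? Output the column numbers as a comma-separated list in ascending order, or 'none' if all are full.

Answer: 0,1,2,3,4,5,6

Derivation:
col 0: top cell = '.' → open
col 1: top cell = '.' → open
col 2: top cell = '.' → open
col 3: top cell = '.' → open
col 4: top cell = '.' → open
col 5: top cell = '.' → open
col 6: top cell = '.' → open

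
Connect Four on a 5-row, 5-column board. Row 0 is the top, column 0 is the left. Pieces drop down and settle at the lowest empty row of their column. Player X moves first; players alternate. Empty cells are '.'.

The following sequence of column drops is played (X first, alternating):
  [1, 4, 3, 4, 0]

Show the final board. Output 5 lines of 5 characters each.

Move 1: X drops in col 1, lands at row 4
Move 2: O drops in col 4, lands at row 4
Move 3: X drops in col 3, lands at row 4
Move 4: O drops in col 4, lands at row 3
Move 5: X drops in col 0, lands at row 4

Answer: .....
.....
.....
....O
XX.XO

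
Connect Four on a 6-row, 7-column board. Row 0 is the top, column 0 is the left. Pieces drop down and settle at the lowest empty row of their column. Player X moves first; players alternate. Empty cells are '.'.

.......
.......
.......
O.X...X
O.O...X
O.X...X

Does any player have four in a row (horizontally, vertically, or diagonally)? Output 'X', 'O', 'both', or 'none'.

none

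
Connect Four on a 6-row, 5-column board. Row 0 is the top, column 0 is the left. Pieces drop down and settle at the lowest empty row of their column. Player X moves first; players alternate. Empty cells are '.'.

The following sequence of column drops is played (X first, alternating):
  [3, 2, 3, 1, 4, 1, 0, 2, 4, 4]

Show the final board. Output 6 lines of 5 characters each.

Answer: .....
.....
.....
....O
.OOXX
XOOXX

Derivation:
Move 1: X drops in col 3, lands at row 5
Move 2: O drops in col 2, lands at row 5
Move 3: X drops in col 3, lands at row 4
Move 4: O drops in col 1, lands at row 5
Move 5: X drops in col 4, lands at row 5
Move 6: O drops in col 1, lands at row 4
Move 7: X drops in col 0, lands at row 5
Move 8: O drops in col 2, lands at row 4
Move 9: X drops in col 4, lands at row 4
Move 10: O drops in col 4, lands at row 3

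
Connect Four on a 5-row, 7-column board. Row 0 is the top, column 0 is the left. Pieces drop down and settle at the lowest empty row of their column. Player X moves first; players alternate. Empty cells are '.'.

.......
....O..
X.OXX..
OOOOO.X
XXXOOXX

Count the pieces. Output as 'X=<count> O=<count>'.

X=9 O=9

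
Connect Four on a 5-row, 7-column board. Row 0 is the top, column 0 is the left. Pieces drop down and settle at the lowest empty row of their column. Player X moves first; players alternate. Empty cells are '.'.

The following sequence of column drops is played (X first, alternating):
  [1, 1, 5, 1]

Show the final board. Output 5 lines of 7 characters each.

Move 1: X drops in col 1, lands at row 4
Move 2: O drops in col 1, lands at row 3
Move 3: X drops in col 5, lands at row 4
Move 4: O drops in col 1, lands at row 2

Answer: .......
.......
.O.....
.O.....
.X...X.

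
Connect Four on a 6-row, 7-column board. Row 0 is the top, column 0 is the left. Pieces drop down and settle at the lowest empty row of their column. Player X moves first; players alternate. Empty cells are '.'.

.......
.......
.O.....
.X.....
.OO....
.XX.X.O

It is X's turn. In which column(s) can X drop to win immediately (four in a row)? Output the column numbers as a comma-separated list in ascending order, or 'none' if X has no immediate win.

Answer: 3

Derivation:
col 0: drop X → no win
col 1: drop X → no win
col 2: drop X → no win
col 3: drop X → WIN!
col 4: drop X → no win
col 5: drop X → no win
col 6: drop X → no win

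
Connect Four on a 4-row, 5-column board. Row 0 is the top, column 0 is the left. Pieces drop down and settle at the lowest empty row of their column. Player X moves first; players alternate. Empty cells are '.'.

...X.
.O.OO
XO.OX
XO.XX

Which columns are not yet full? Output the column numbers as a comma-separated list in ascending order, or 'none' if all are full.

Answer: 0,1,2,4

Derivation:
col 0: top cell = '.' → open
col 1: top cell = '.' → open
col 2: top cell = '.' → open
col 3: top cell = 'X' → FULL
col 4: top cell = '.' → open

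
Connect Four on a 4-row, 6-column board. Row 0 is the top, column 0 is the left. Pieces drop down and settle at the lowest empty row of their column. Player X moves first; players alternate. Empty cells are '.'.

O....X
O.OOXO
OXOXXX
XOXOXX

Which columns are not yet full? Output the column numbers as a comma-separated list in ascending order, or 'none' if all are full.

Answer: 1,2,3,4

Derivation:
col 0: top cell = 'O' → FULL
col 1: top cell = '.' → open
col 2: top cell = '.' → open
col 3: top cell = '.' → open
col 4: top cell = '.' → open
col 5: top cell = 'X' → FULL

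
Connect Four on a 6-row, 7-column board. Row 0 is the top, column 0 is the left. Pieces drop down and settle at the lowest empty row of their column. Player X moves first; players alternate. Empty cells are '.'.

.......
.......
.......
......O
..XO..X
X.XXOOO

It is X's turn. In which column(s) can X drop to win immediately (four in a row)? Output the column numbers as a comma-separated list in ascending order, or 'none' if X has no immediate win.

Answer: 1

Derivation:
col 0: drop X → no win
col 1: drop X → WIN!
col 2: drop X → no win
col 3: drop X → no win
col 4: drop X → no win
col 5: drop X → no win
col 6: drop X → no win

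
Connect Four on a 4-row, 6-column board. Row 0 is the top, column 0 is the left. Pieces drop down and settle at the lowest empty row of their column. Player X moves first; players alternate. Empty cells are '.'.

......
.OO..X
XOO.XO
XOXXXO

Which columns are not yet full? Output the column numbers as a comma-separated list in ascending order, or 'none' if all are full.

Answer: 0,1,2,3,4,5

Derivation:
col 0: top cell = '.' → open
col 1: top cell = '.' → open
col 2: top cell = '.' → open
col 3: top cell = '.' → open
col 4: top cell = '.' → open
col 5: top cell = '.' → open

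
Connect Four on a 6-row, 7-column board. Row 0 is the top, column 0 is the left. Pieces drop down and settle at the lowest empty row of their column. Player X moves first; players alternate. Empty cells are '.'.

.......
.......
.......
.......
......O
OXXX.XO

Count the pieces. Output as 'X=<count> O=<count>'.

X=4 O=3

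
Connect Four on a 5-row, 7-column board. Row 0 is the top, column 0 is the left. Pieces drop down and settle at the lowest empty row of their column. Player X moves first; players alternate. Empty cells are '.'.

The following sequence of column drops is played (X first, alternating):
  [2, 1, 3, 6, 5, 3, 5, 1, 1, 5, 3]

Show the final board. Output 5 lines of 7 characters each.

Answer: .......
.......
.X.X.O.
.O.O.X.
.OXX.XO

Derivation:
Move 1: X drops in col 2, lands at row 4
Move 2: O drops in col 1, lands at row 4
Move 3: X drops in col 3, lands at row 4
Move 4: O drops in col 6, lands at row 4
Move 5: X drops in col 5, lands at row 4
Move 6: O drops in col 3, lands at row 3
Move 7: X drops in col 5, lands at row 3
Move 8: O drops in col 1, lands at row 3
Move 9: X drops in col 1, lands at row 2
Move 10: O drops in col 5, lands at row 2
Move 11: X drops in col 3, lands at row 2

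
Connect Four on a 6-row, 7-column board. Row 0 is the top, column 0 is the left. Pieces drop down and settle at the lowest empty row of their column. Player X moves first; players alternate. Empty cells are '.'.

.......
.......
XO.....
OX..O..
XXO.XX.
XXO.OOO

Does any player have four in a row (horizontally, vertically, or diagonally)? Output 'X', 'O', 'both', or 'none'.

none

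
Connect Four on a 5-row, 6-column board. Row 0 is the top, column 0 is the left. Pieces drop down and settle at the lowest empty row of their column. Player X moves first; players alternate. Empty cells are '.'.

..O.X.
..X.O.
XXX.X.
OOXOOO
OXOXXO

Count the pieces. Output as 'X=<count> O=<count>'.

X=10 O=10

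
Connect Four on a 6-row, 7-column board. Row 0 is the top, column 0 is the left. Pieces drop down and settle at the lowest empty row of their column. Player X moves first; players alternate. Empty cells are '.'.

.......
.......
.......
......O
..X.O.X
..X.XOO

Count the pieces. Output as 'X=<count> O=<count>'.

X=4 O=4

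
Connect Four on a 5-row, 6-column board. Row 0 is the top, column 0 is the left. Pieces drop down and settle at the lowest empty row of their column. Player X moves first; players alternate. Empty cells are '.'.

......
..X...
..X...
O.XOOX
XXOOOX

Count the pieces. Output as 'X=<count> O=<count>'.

X=7 O=6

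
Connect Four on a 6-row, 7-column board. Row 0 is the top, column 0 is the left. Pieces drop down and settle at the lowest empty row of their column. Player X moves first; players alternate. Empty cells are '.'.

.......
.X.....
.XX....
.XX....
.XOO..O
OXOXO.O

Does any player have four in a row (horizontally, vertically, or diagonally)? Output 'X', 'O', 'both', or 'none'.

X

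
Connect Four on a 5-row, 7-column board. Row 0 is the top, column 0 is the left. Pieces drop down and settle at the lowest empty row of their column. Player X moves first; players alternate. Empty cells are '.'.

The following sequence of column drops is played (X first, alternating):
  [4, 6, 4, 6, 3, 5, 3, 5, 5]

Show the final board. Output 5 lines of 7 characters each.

Answer: .......
.......
.....X.
...XXOO
...XXOO

Derivation:
Move 1: X drops in col 4, lands at row 4
Move 2: O drops in col 6, lands at row 4
Move 3: X drops in col 4, lands at row 3
Move 4: O drops in col 6, lands at row 3
Move 5: X drops in col 3, lands at row 4
Move 6: O drops in col 5, lands at row 4
Move 7: X drops in col 3, lands at row 3
Move 8: O drops in col 5, lands at row 3
Move 9: X drops in col 5, lands at row 2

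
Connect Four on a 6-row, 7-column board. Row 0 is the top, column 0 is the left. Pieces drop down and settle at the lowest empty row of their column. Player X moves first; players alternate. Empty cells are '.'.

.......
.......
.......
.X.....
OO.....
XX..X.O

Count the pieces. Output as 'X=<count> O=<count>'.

X=4 O=3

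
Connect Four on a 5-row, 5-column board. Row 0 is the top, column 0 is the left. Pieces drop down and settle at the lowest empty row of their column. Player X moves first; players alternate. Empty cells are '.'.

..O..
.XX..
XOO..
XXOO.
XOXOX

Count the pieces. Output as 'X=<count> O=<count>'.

X=8 O=7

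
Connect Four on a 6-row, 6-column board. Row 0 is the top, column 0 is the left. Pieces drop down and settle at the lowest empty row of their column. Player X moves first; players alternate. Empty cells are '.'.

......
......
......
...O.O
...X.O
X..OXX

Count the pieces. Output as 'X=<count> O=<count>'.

X=4 O=4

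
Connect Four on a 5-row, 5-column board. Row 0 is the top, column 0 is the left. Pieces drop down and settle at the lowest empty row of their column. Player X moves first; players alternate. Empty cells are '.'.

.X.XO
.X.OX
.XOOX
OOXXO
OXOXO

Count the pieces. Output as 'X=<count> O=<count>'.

X=10 O=10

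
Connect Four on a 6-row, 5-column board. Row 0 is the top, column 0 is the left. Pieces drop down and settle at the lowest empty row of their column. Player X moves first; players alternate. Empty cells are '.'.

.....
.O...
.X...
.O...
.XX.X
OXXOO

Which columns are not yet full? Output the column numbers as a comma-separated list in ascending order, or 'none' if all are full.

col 0: top cell = '.' → open
col 1: top cell = '.' → open
col 2: top cell = '.' → open
col 3: top cell = '.' → open
col 4: top cell = '.' → open

Answer: 0,1,2,3,4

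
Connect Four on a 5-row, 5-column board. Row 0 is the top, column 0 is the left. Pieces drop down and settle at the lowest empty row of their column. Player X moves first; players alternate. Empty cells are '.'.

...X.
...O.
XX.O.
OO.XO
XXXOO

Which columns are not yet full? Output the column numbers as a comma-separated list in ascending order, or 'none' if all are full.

Answer: 0,1,2,4

Derivation:
col 0: top cell = '.' → open
col 1: top cell = '.' → open
col 2: top cell = '.' → open
col 3: top cell = 'X' → FULL
col 4: top cell = '.' → open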